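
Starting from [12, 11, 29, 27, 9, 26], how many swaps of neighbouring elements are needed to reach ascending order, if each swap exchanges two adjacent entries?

The minimum number of adjacent swaps to sort an array equals its inversion count, since every such swap removes exactly one inversion.
Count inversions — for each element, later elements that are smaller:
12: 11, 9 → 2
11: 9 → 1
29: 27, 9, 26 → 3
27: 9, 26 → 2
9: none → 0
26: none → 0
Total inversions: 2 + 1 + 3 + 2 + 0 + 0 = 8

8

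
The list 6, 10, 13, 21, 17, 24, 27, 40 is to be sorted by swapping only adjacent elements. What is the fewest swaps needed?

1

Minimum adjacent swaps = number of inversions (each swap of adjacent out-of-order elements removes one inversion and no swap can remove more).
Count inversions — for each element, later elements that are smaller:
6: none → 0
10: none → 0
13: none → 0
21: 17 → 1
17: none → 0
24: none → 0
27: none → 0
40: none → 0
Total inversions: 0 + 0 + 0 + 1 + 0 + 0 + 0 + 0 = 1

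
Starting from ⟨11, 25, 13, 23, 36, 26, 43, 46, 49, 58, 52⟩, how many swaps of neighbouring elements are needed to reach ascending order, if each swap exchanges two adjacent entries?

4 adjacent swaps

Minimum adjacent swaps = number of inversions (each swap of adjacent out-of-order elements removes one inversion and no swap can remove more).
Count inversions — for each element, later elements that are smaller:
11: none → 0
25: 13, 23 → 2
13: none → 0
23: none → 0
36: 26 → 1
26: none → 0
43: none → 0
46: none → 0
49: none → 0
58: 52 → 1
52: none → 0
Total inversions: 0 + 2 + 0 + 0 + 1 + 0 + 0 + 0 + 0 + 1 + 0 = 4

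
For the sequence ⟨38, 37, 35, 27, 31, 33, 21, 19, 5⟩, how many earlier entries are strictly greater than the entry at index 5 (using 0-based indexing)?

3

The element at index 5 is 33.
Elements before it: 38, 37, 35, 27, 31
Those larger than 33: 38, 37, 35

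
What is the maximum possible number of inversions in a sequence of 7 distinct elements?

The maximum occurs when the array is in strictly decreasing order: every one of the C(7, 2) pairs is inverted.
C(7, 2) = 7·6/2 = 21

There are 21 inversions.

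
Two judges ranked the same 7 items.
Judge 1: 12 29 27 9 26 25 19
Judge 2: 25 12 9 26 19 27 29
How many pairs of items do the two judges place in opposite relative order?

There are 12 discordant pairs.

Assign each item its position (1..7) in the first ordering, then rewrite the second ordering as that position sequence:
positions: 12→1, 29→2, 27→3, 9→4, 26→5, 25→6, 19→7
second ordering as positions: [6, 1, 4, 5, 7, 3, 2]
Discordant pairs = inversions in this position sequence.
6: 1, 4, 5, 3, 2 → 5
1: 0
4: 3, 2 → 2
5: 3, 2 → 2
7: 3, 2 → 2
3: 2 → 1
2: 0
Total: 5 + 0 + 2 + 2 + 2 + 1 + 0 = 12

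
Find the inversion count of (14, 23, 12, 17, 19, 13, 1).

Sweep left to right; for each value list the smaller values that follow it:
14: 3
23: 5
12: 1
17: 2
19: 2
13: 1
1: 0
Sum: 3 + 5 + 1 + 2 + 2 + 1 + 0 = 14

14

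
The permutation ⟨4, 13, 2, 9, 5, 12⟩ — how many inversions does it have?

Out-of-order index pairs (1-indexed):
(1,3): 4 > 2
(2,3): 13 > 2
(2,4): 13 > 9
(2,5): 13 > 5
(2,6): 13 > 12
(4,5): 9 > 5
That's 6 pairs.

6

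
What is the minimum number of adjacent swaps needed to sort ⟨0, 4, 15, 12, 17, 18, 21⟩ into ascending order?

Each adjacent swap fixes exactly one inversion, so the minimum swap count equals the number of inversions.
Count inversions — for each element, later elements that are smaller:
0: none → 0
4: none → 0
15: 12 → 1
12: none → 0
17: none → 0
18: none → 0
21: none → 0
Total inversions: 0 + 0 + 1 + 0 + 0 + 0 + 0 = 1

1 swap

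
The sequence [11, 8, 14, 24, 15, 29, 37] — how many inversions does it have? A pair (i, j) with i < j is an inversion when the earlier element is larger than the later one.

2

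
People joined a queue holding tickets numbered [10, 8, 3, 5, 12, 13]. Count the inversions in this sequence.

Count, for each position, how many later elements it exceeds:
10 → 8, 3, 5 → 3
8 → 3, 5 → 2
3 → none → 0
5 → none → 0
12 → none → 0
13 → none → 0
Sum: 3 + 2 + 0 + 0 + 0 + 0 = 5

There are 5 inversions.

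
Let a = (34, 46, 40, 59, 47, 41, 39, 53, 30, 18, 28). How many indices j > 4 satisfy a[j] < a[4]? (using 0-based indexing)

5

The element at index 4 is 47.
Elements after it: 41, 39, 53, 30, 18, 28
Those smaller than 47: 41, 39, 30, 18, 28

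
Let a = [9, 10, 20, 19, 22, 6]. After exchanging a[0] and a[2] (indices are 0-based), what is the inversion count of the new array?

Inversions: 9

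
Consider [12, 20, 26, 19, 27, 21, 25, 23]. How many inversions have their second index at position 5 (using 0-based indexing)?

2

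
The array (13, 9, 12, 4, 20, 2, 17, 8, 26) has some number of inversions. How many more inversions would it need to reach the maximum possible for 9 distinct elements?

20 inversions short

Maximum inversions for 9 distinct elements is C(9, 2) = 9·8/2 = 36.
Current inversions — for each element, count later smaller elements:
13: 5
9: 3
12: 3
4: 1
20: 3
2: 0
17: 1
8: 0
26: 0
Current total: 5 + 3 + 3 + 1 + 3 + 0 + 1 + 0 + 0 = 16
Shortfall: 36 − 16 = 20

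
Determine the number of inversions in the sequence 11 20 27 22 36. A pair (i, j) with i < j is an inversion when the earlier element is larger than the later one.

1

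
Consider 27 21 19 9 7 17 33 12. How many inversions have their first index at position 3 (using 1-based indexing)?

The element at index 3 is 19.
Elements after it: 9, 7, 17, 33, 12
Those smaller than 19: 9, 7, 17, 12

4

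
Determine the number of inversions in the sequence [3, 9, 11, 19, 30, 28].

Inversion pairs (indices are 0-based):
(4,5): 30 > 28
That's 1 pair.

Inversions: 1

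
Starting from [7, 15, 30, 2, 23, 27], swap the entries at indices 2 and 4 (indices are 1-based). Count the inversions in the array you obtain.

4 inversions

Positions 2 and 4 hold 15 and 2; after swapping, the array is [7, 2, 30, 15, 23, 27].
Count, for each position, how many later elements it exceeds:
7: 1
2: 0
30: 3
15: 0
23: 0
27: 0
Sum: 1 + 0 + 3 + 0 + 0 + 0 = 4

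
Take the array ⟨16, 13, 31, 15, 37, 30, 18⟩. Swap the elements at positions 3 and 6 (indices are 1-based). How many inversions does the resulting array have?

7

Positions 3 and 6 hold 31 and 30; after swapping, the array is [16, 13, 30, 15, 37, 31, 18].
Element-by-element contributions:
16 → 13, 15 → 2
13 → none → 0
30 → 15, 18 → 2
15 → none → 0
37 → 31, 18 → 2
31 → 18 → 1
18 → none → 0
Sum: 2 + 0 + 2 + 0 + 2 + 1 + 0 = 7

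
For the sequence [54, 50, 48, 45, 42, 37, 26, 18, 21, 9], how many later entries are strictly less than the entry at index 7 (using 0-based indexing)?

1 such element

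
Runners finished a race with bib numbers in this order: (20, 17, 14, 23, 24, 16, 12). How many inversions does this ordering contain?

There are 13 inversions.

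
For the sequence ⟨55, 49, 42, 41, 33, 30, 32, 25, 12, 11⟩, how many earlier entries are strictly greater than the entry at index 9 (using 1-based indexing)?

The element at index 9 is 12.
Elements before it: 55, 49, 42, 41, 33, 30, 32, 25
Those larger than 12: 55, 49, 42, 41, 33, 30, 32, 25

8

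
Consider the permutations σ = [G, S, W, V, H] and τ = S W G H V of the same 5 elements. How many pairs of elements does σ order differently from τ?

Discordant pairs: 3

Assign each item its position (1..5) in the first ordering, then rewrite the second ordering as that position sequence:
positions: G→1, S→2, W→3, V→4, H→5
second ordering as positions: [2, 3, 1, 5, 4]
Discordant pairs = inversions in this position sequence.
2: 1 → 1
3: 1 → 1
1: 0
5: 4 → 1
4: 0
Total: 1 + 1 + 0 + 1 + 0 = 3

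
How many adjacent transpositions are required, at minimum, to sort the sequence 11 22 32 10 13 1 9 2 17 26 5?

The minimum number of adjacent swaps to sort an array equals its inversion count, since every such swap removes exactly one inversion.
Count inversions — for each element, later elements that are smaller:
11: 10, 1, 9, 2, 5 → 5
22: 10, 13, 1, 9, 2, 17, 5 → 7
32: 10, 13, 1, 9, 2, 17, 26, 5 → 8
10: 1, 9, 2, 5 → 4
13: 1, 9, 2, 5 → 4
1: none → 0
9: 2, 5 → 2
2: none → 0
17: 5 → 1
26: 5 → 1
5: none → 0
Total inversions: 5 + 7 + 8 + 4 + 4 + 0 + 2 + 0 + 1 + 1 + 0 = 32

Swaps: 32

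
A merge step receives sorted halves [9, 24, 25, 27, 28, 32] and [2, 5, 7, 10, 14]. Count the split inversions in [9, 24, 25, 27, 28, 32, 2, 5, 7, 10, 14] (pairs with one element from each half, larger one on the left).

28

Take each right-half value and tally the left-half values above it:
r = 2: 9, 24, 25, 27, 28, 32 → 6
r = 5: 9, 24, 25, 27, 28, 32 → 6
r = 7: 9, 24, 25, 27, 28, 32 → 6
r = 10: 24, 25, 27, 28, 32 → 5
r = 14: 24, 25, 27, 28, 32 → 5
Cross-inversions: 6 + 6 + 6 + 5 + 5 = 28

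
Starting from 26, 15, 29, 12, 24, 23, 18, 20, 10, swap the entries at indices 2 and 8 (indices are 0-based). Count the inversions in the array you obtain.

14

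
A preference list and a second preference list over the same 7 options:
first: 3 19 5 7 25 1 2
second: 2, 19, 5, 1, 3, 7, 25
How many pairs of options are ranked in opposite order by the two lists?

Assign each item its position (1..7) in the first ordering, then rewrite the second ordering as that position sequence:
positions: 3→1, 19→2, 5→3, 7→4, 25→5, 1→6, 2→7
second ordering as positions: [7, 2, 3, 6, 1, 4, 5]
Discordant pairs = inversions in this position sequence.
7: 2, 3, 6, 1, 4, 5 → 6
2: 1 → 1
3: 1 → 1
6: 1, 4, 5 → 3
1: 0
4: 0
5: 0
Total: 6 + 1 + 1 + 3 + 0 + 0 + 0 = 11

11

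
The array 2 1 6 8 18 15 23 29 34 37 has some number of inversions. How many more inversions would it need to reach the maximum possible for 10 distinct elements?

Maximum inversions for 10 distinct elements is C(10, 2) = 10·9/2 = 45.
Current inversions — for each element, count later smaller elements:
2: 1
1: 0
6: 0
8: 0
18: 1
15: 0
23: 0
29: 0
34: 0
37: 0
Current total: 1 + 0 + 0 + 0 + 1 + 0 + 0 + 0 + 0 + 0 = 2
Shortfall: 45 − 2 = 43

43 inversions short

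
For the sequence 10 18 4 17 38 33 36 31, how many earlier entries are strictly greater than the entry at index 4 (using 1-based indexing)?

1

The element at index 4 is 17.
Elements before it: 10, 18, 4
Those larger than 17: 18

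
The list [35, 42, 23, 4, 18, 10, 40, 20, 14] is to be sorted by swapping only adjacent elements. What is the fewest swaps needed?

Each adjacent swap fixes exactly one inversion, so the minimum swap count equals the number of inversions.
Count inversions — for each element, later elements that are smaller:
35: 23, 4, 18, 10, 20, 14 → 6
42: 23, 4, 18, 10, 40, 20, 14 → 7
23: 4, 18, 10, 20, 14 → 5
4: none → 0
18: 10, 14 → 2
10: none → 0
40: 20, 14 → 2
20: 14 → 1
14: none → 0
Total inversions: 6 + 7 + 5 + 0 + 2 + 0 + 2 + 1 + 0 = 23

23 adjacent swaps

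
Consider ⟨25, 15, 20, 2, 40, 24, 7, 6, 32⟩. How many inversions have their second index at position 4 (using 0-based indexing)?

0 such elements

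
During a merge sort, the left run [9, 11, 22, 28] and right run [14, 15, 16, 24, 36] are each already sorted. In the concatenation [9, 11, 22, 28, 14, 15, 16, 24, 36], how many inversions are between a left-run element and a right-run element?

7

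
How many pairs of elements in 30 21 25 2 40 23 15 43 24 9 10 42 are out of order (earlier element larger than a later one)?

34

For each element, count later entries that are smaller:
30 → 21, 25, 2, 23, 15, 24, 9, 10 → 8
21 → 2, 15, 9, 10 → 4
25 → 2, 23, 15, 24, 9, 10 → 6
2 → none → 0
40 → 23, 15, 24, 9, 10 → 5
23 → 15, 9, 10 → 3
15 → 9, 10 → 2
43 → 24, 9, 10, 42 → 4
24 → 9, 10 → 2
9 → none → 0
10 → none → 0
42 → none → 0
Sum: 8 + 4 + 6 + 0 + 5 + 3 + 2 + 4 + 2 + 0 + 0 + 0 = 34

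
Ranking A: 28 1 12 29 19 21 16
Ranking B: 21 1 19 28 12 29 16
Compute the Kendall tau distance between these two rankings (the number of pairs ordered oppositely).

9

Assign each item its position (1..7) in the first ordering, then rewrite the second ordering as that position sequence:
positions: 28→1, 1→2, 12→3, 29→4, 19→5, 21→6, 16→7
second ordering as positions: [6, 2, 5, 1, 3, 4, 7]
Discordant pairs = inversions in this position sequence.
6: 2, 5, 1, 3, 4 → 5
2: 1 → 1
5: 1, 3, 4 → 3
1: 0
3: 0
4: 0
7: 0
Total: 5 + 1 + 3 + 0 + 0 + 0 + 0 = 9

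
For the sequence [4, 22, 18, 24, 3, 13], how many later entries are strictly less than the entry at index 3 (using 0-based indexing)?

The element at index 3 is 24.
Elements after it: 3, 13
Those smaller than 24: 3, 13

2 such elements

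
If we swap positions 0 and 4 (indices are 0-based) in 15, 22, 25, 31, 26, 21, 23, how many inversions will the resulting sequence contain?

Positions 0 and 4 hold 15 and 26; after swapping, the array is [26, 22, 25, 31, 15, 21, 23].
Count, for each position, how many later elements it exceeds:
26: 5
22: 2
25: 3
31: 3
15: 0
21: 0
23: 0
Sum: 5 + 2 + 3 + 3 + 0 + 0 + 0 = 13

There are 13 inversions.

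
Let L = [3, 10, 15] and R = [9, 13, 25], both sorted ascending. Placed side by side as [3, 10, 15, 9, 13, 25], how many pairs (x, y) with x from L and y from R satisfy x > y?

There are 3 split inversions.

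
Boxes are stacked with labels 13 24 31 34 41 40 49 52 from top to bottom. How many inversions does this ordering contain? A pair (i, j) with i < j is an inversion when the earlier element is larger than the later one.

1

Sweep left to right; for each value list the smaller values that follow it:
13 → none → 0
24 → none → 0
31 → none → 0
34 → none → 0
41 → 40 → 1
40 → none → 0
49 → none → 0
52 → none → 0
Sum: 0 + 0 + 0 + 0 + 1 + 0 + 0 + 0 = 1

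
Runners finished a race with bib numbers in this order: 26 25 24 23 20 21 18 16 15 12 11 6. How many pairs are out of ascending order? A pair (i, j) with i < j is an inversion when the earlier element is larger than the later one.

Sweep left to right; for each value list the smaller values that follow it:
26: 11
25: 10
24: 9
23: 8
20: 6
21: 6
18: 5
16: 4
15: 3
12: 2
11: 1
6: 0
Sum: 11 + 10 + 9 + 8 + 6 + 6 + 5 + 4 + 3 + 2 + 1 + 0 = 65

65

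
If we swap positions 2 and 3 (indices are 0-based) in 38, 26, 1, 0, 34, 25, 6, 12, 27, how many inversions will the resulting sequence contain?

Positions 2 and 3 hold 1 and 0; after swapping, the array is [38, 26, 0, 1, 34, 25, 6, 12, 27].
For each element, count later entries that are smaller:
38 → 26, 0, 1, 34, 25, 6, 12, 27 → 8
26 → 0, 1, 25, 6, 12 → 5
0 → none → 0
1 → none → 0
34 → 25, 6, 12, 27 → 4
25 → 6, 12 → 2
6 → none → 0
12 → none → 0
27 → none → 0
Sum: 8 + 5 + 0 + 0 + 4 + 2 + 0 + 0 + 0 = 19

19 inversions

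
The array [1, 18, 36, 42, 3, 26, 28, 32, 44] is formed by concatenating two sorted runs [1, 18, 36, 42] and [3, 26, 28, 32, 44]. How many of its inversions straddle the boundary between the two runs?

For each element r of the right run, count left-run elements greater than r:
r = 3: 18, 36, 42 → 3
r = 26: 36, 42 → 2
r = 28: 36, 42 → 2
r = 32: 36, 42 → 2
r = 44: none → 0
Cross-inversions: 3 + 2 + 2 + 2 + 0 = 9

9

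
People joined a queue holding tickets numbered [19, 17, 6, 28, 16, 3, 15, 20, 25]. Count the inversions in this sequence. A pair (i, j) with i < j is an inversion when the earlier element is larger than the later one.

17 inversions

Sweep left to right; for each value list the smaller values that follow it:
19: 5
17: 4
6: 1
28: 5
16: 2
3: 0
15: 0
20: 0
25: 0
Sum: 5 + 4 + 1 + 5 + 2 + 0 + 0 + 0 + 0 = 17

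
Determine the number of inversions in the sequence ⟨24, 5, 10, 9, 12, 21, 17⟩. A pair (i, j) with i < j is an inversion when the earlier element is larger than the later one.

Listing every pair i<j with a[i]>a[j] (using 0-based positions):
(0,1): 24 > 5
(0,2): 24 > 10
(0,3): 24 > 9
(0,4): 24 > 12
(0,5): 24 > 21
(0,6): 24 > 17
(2,3): 10 > 9
(5,6): 21 > 17
That's 8 pairs.

8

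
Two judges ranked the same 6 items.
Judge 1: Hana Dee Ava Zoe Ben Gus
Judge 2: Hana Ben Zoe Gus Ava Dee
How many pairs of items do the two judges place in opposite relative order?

Assign each item its position (1..6) in the first ordering, then rewrite the second ordering as that position sequence:
positions: Hana→1, Dee→2, Ava→3, Zoe→4, Ben→5, Gus→6
second ordering as positions: [1, 5, 4, 6, 3, 2]
Discordant pairs = inversions in this position sequence.
1: 0
5: 4, 3, 2 → 3
4: 3, 2 → 2
6: 3, 2 → 2
3: 2 → 1
2: 0
Total: 0 + 3 + 2 + 2 + 1 + 0 = 8

8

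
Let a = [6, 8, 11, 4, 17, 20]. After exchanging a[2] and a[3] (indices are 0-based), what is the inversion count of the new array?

2 inversions

Positions 2 and 3 hold 11 and 4; after swapping, the array is [6, 8, 4, 11, 17, 20].
Count, for each position, how many later elements it exceeds:
6: 1
8: 1
4: 0
11: 0
17: 0
20: 0
Sum: 1 + 1 + 0 + 0 + 0 + 0 = 2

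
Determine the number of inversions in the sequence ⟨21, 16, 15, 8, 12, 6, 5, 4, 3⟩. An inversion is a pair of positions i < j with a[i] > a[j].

Sweep left to right; for each value list the smaller values that follow it:
21: 8
16: 7
15: 6
8: 4
12: 4
6: 3
5: 2
4: 1
3: 0
Sum: 8 + 7 + 6 + 4 + 4 + 3 + 2 + 1 + 0 = 35

35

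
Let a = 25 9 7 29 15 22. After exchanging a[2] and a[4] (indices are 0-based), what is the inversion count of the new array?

Inversions: 8

Positions 2 and 4 hold 7 and 15; after swapping, the array is [25, 9, 15, 29, 7, 22].
Element-by-element contributions:
25: 4
9: 1
15: 1
29: 2
7: 0
22: 0
Sum: 4 + 1 + 1 + 2 + 0 + 0 = 8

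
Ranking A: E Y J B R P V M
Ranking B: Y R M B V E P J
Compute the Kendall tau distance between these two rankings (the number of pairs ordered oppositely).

Assign each item its position (1..8) in the first ordering, then rewrite the second ordering as that position sequence:
positions: E→1, Y→2, J→3, B→4, R→5, P→6, V→7, M→8
second ordering as positions: [2, 5, 8, 4, 7, 1, 6, 3]
Discordant pairs = inversions in this position sequence.
2: 1 → 1
5: 4, 1, 3 → 3
8: 4, 7, 1, 6, 3 → 5
4: 1, 3 → 2
7: 1, 6, 3 → 3
1: 0
6: 3 → 1
3: 0
Total: 1 + 3 + 5 + 2 + 3 + 0 + 1 + 0 = 15

15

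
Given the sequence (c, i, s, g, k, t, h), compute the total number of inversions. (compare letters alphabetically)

Out-of-order index pairs (0-indexed):
(1,3): i > g
(1,6): i > h
(2,3): s > g
(2,4): s > k
(2,6): s > h
(4,6): k > h
(5,6): t > h
That's 7 pairs.

7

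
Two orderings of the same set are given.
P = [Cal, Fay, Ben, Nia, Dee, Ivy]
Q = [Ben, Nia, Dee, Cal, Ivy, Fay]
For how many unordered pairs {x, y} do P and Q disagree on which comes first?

There are 7 disagreeing pairs.

Assign each item its position (1..6) in the first ordering, then rewrite the second ordering as that position sequence:
positions: Cal→1, Fay→2, Ben→3, Nia→4, Dee→5, Ivy→6
second ordering as positions: [3, 4, 5, 1, 6, 2]
Discordant pairs = inversions in this position sequence.
3: 1, 2 → 2
4: 1, 2 → 2
5: 1, 2 → 2
1: 0
6: 2 → 1
2: 0
Total: 2 + 2 + 2 + 0 + 1 + 0 = 7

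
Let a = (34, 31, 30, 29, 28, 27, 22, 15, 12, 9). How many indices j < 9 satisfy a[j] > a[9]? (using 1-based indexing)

8

The element at index 9 is 12.
Elements before it: 34, 31, 30, 29, 28, 27, 22, 15
Those larger than 12: 34, 31, 30, 29, 28, 27, 22, 15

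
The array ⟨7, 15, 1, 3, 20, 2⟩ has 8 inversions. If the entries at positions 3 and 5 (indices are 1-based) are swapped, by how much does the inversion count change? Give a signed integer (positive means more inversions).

Positions 3 and 5 hold 1 and 20; after swapping, the array is [7, 15, 20, 3, 1, 2].
Element-by-element contributions:
7: 3
15: 3
20: 3
3: 2
1: 0
2: 0
Sum: 3 + 3 + 3 + 2 + 0 + 0 = 11
Change: 11 − 8 = +3

+3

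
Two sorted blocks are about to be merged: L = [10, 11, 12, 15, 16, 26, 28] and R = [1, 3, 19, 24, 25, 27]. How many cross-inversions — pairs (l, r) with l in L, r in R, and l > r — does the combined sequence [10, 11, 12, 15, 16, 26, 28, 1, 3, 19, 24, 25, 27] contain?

Cross-inversions: 21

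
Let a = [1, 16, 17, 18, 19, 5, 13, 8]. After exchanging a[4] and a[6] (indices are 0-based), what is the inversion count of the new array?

There are 12 inversions.

Positions 4 and 6 hold 19 and 13; after swapping, the array is [1, 16, 17, 18, 13, 5, 19, 8].
For each element, count later entries that are smaller:
1 → none → 0
16 → 13, 5, 8 → 3
17 → 13, 5, 8 → 3
18 → 13, 5, 8 → 3
13 → 5, 8 → 2
5 → none → 0
19 → 8 → 1
8 → none → 0
Sum: 0 + 3 + 3 + 3 + 2 + 0 + 1 + 0 = 12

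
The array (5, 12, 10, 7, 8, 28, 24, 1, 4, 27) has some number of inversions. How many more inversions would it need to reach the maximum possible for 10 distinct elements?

24

Maximum inversions for 10 distinct elements is C(10, 2) = 10·9/2 = 45.
Current inversions — for each element, count later smaller elements:
5: 2
12: 5
10: 4
7: 2
8: 2
28: 4
24: 2
1: 0
4: 0
27: 0
Current total: 2 + 5 + 4 + 2 + 2 + 4 + 2 + 0 + 0 + 0 = 21
Shortfall: 45 − 21 = 24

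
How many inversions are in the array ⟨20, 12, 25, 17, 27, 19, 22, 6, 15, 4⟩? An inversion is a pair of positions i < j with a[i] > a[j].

30 inversions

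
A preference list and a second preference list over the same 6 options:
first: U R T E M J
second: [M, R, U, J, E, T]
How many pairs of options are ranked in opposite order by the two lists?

Pairs: 8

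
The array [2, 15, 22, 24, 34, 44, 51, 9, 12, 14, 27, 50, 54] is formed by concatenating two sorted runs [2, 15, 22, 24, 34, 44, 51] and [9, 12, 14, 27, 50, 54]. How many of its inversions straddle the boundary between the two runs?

For each element r of the right run, count left-run elements greater than r:
r = 9: 15, 22, 24, 34, 44, 51 → 6
r = 12: 15, 22, 24, 34, 44, 51 → 6
r = 14: 15, 22, 24, 34, 44, 51 → 6
r = 27: 34, 44, 51 → 3
r = 50: 51 → 1
r = 54: none → 0
Cross-inversions: 6 + 6 + 6 + 3 + 1 + 0 = 22

22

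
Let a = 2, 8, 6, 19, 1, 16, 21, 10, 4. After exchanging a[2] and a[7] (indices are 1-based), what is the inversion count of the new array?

Positions 2 and 7 hold 8 and 21; after swapping, the array is [2, 21, 6, 19, 1, 16, 8, 10, 4].
For each element, count later entries that are smaller:
2 → 1 → 1
21 → 6, 19, 1, 16, 8, 10, 4 → 7
6 → 1, 4 → 2
19 → 1, 16, 8, 10, 4 → 5
1 → none → 0
16 → 8, 10, 4 → 3
8 → 4 → 1
10 → 4 → 1
4 → none → 0
Sum: 1 + 7 + 2 + 5 + 0 + 3 + 1 + 1 + 0 = 20

Inversions: 20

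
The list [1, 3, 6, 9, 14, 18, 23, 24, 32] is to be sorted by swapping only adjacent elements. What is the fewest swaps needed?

0 swaps

The minimum number of adjacent swaps to sort an array equals its inversion count, since every such swap removes exactly one inversion.
Count inversions — for each element, later elements that are smaller:
1: none → 0
3: none → 0
6: none → 0
9: none → 0
14: none → 0
18: none → 0
23: none → 0
24: none → 0
32: none → 0
Total inversions: 0 + 0 + 0 + 0 + 0 + 0 + 0 + 0 + 0 = 0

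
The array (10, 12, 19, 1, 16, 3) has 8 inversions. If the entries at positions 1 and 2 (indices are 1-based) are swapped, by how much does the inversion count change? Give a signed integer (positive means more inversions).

+1

Positions 1 and 2 hold 10 and 12; after swapping, the array is [12, 10, 19, 1, 16, 3].
Sweep left to right; for each value list the smaller values that follow it:
12 → 10, 1, 3 → 3
10 → 1, 3 → 2
19 → 1, 16, 3 → 3
1 → none → 0
16 → 3 → 1
3 → none → 0
Sum: 3 + 2 + 3 + 0 + 1 + 0 = 9
Change: 9 − 8 = +1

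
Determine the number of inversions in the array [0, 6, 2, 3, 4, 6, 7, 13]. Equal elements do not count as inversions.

3 inversions

Count, for each position, how many later elements it exceeds:
0 → none → 0
6 → 2, 3, 4 → 3
2 → none → 0
3 → none → 0
4 → none → 0
6 → none → 0
7 → none → 0
13 → none → 0
Sum: 0 + 3 + 0 + 0 + 0 + 0 + 0 + 0 = 3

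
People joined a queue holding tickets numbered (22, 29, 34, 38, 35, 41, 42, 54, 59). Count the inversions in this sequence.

Count, for each position, how many later elements it exceeds:
22 → none → 0
29 → none → 0
34 → none → 0
38 → 35 → 1
35 → none → 0
41 → none → 0
42 → none → 0
54 → none → 0
59 → none → 0
Sum: 0 + 0 + 0 + 1 + 0 + 0 + 0 + 0 + 0 = 1

1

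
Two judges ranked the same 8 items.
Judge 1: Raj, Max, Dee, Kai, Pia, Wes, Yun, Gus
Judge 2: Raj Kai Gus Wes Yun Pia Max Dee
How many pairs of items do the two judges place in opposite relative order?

Assign each item its position (1..8) in the first ordering, then rewrite the second ordering as that position sequence:
positions: Raj→1, Max→2, Dee→3, Kai→4, Pia→5, Wes→6, Yun→7, Gus→8
second ordering as positions: [1, 4, 8, 6, 7, 5, 2, 3]
Discordant pairs = inversions in this position sequence.
1: 0
4: 2, 3 → 2
8: 6, 7, 5, 2, 3 → 5
6: 5, 2, 3 → 3
7: 5, 2, 3 → 3
5: 2, 3 → 2
2: 0
3: 0
Total: 0 + 2 + 5 + 3 + 3 + 2 + 0 + 0 = 15

15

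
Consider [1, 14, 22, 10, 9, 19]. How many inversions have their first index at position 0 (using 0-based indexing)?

0

The element at index 0 is 1.
Elements after it: 14, 22, 10, 9, 19
None of them are smaller than 1.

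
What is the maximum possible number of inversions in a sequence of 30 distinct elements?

435

The maximum occurs when the array is in strictly decreasing order: every one of the C(30, 2) pairs is inverted.
C(30, 2) = 30·29/2 = 435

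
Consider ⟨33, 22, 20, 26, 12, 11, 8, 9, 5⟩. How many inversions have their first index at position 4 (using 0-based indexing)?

4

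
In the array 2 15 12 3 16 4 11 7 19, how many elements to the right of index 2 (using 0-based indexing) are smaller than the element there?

The element at index 2 is 12.
Elements after it: 3, 16, 4, 11, 7, 19
Those smaller than 12: 3, 4, 11, 7

4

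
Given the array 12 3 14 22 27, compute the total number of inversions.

1

Sweep left to right; for each value list the smaller values that follow it:
12 → 3 → 1
3 → none → 0
14 → none → 0
22 → none → 0
27 → none → 0
Sum: 1 + 0 + 0 + 0 + 0 = 1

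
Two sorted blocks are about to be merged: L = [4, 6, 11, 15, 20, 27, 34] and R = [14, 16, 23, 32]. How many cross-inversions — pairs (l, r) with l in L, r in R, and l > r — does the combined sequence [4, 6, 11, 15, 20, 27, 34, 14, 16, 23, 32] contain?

Split inversions: 10

For each element r of the right run, count left-run elements greater than r:
r = 14: 15, 20, 27, 34 → 4
r = 16: 20, 27, 34 → 3
r = 23: 27, 34 → 2
r = 32: 34 → 1
Cross-inversions: 4 + 3 + 2 + 1 = 10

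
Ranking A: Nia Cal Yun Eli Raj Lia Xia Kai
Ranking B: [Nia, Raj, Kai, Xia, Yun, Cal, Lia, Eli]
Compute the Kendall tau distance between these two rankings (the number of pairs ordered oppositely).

Assign each item its position (1..8) in the first ordering, then rewrite the second ordering as that position sequence:
positions: Nia→1, Cal→2, Yun→3, Eli→4, Raj→5, Lia→6, Xia→7, Kai→8
second ordering as positions: [1, 5, 8, 7, 3, 2, 6, 4]
Discordant pairs = inversions in this position sequence.
1: 0
5: 3, 2, 4 → 3
8: 7, 3, 2, 6, 4 → 5
7: 3, 2, 6, 4 → 4
3: 2 → 1
2: 0
6: 4 → 1
4: 0
Total: 0 + 3 + 5 + 4 + 1 + 0 + 1 + 0 = 14

14 discordant pairs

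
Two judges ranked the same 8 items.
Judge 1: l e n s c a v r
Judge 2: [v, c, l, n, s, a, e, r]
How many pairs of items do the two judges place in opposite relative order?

13

Assign each item its position (1..8) in the first ordering, then rewrite the second ordering as that position sequence:
positions: l→1, e→2, n→3, s→4, c→5, a→6, v→7, r→8
second ordering as positions: [7, 5, 1, 3, 4, 6, 2, 8]
Discordant pairs = inversions in this position sequence.
7: 5, 1, 3, 4, 6, 2 → 6
5: 1, 3, 4, 2 → 4
1: 0
3: 2 → 1
4: 2 → 1
6: 2 → 1
2: 0
8: 0
Total: 6 + 4 + 0 + 1 + 1 + 1 + 0 + 0 = 13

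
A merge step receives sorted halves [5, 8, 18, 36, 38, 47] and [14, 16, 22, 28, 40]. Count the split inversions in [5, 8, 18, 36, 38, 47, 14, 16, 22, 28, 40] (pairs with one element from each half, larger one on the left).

Take each right-half value and tally the left-half values above it:
r = 14: 18, 36, 38, 47 → 4
r = 16: 18, 36, 38, 47 → 4
r = 22: 36, 38, 47 → 3
r = 28: 36, 38, 47 → 3
r = 40: 47 → 1
Cross-inversions: 4 + 4 + 3 + 3 + 1 = 15

15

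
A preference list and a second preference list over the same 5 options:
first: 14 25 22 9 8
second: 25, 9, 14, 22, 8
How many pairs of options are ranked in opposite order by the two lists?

3 pairs

Assign each item its position (1..5) in the first ordering, then rewrite the second ordering as that position sequence:
positions: 14→1, 25→2, 22→3, 9→4, 8→5
second ordering as positions: [2, 4, 1, 3, 5]
Discordant pairs = inversions in this position sequence.
2: 1 → 1
4: 1, 3 → 2
1: 0
3: 0
5: 0
Total: 1 + 2 + 0 + 0 + 0 = 3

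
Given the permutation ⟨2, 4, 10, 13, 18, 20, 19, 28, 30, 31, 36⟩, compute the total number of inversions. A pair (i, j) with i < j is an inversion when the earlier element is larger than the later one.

Inversions: 1

Count, for each position, how many later elements it exceeds:
2: 0
4: 0
10: 0
13: 0
18: 0
20: 1
19: 0
28: 0
30: 0
31: 0
36: 0
Sum: 0 + 0 + 0 + 0 + 0 + 1 + 0 + 0 + 0 + 0 + 0 = 1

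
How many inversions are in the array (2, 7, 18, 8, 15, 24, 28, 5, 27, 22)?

Inversions: 12

For each element, count later entries that are smaller:
2 → none → 0
7 → 5 → 1
18 → 8, 15, 5 → 3
8 → 5 → 1
15 → 5 → 1
24 → 5, 22 → 2
28 → 5, 27, 22 → 3
5 → none → 0
27 → 22 → 1
22 → none → 0
Sum: 0 + 1 + 3 + 1 + 1 + 2 + 3 + 0 + 1 + 0 = 12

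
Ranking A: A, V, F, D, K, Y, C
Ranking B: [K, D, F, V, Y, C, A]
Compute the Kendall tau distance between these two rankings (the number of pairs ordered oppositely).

12 discordant pairs

Assign each item its position (1..7) in the first ordering, then rewrite the second ordering as that position sequence:
positions: A→1, V→2, F→3, D→4, K→5, Y→6, C→7
second ordering as positions: [5, 4, 3, 2, 6, 7, 1]
Discordant pairs = inversions in this position sequence.
5: 4, 3, 2, 1 → 4
4: 3, 2, 1 → 3
3: 2, 1 → 2
2: 1 → 1
6: 1 → 1
7: 1 → 1
1: 0
Total: 4 + 3 + 2 + 1 + 1 + 1 + 0 = 12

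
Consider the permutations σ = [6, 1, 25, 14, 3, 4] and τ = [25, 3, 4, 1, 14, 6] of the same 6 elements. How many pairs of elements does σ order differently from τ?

10 discordant pairs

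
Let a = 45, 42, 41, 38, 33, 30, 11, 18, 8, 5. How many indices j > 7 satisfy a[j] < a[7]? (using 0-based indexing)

2

The element at index 7 is 18.
Elements after it: 8, 5
Those smaller than 18: 8, 5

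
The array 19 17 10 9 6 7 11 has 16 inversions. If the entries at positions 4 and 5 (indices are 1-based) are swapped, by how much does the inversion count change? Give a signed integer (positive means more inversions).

-1

Positions 4 and 5 hold 9 and 6; after swapping, the array is [19, 17, 10, 6, 9, 7, 11].
Sweep left to right; for each value list the smaller values that follow it:
19: 6
17: 5
10: 3
6: 0
9: 1
7: 0
11: 0
Sum: 6 + 5 + 3 + 0 + 1 + 0 + 0 = 15
Change: 15 − 16 = -1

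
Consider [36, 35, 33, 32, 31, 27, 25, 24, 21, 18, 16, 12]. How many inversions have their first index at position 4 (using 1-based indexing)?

The element at index 4 is 32.
Elements after it: 31, 27, 25, 24, 21, 18, 16, 12
Those smaller than 32: 31, 27, 25, 24, 21, 18, 16, 12

8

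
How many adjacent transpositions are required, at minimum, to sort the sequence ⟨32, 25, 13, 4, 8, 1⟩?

Each adjacent swap fixes exactly one inversion, so the minimum swap count equals the number of inversions.
Count inversions — for each element, later elements that are smaller:
32: 25, 13, 4, 8, 1 → 5
25: 13, 4, 8, 1 → 4
13: 4, 8, 1 → 3
4: 1 → 1
8: 1 → 1
1: none → 0
Total inversions: 5 + 4 + 3 + 1 + 1 + 0 = 14

Swaps: 14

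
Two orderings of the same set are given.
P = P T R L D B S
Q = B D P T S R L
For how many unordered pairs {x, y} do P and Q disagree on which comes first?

11

Assign each item its position (1..7) in the first ordering, then rewrite the second ordering as that position sequence:
positions: P→1, T→2, R→3, L→4, D→5, B→6, S→7
second ordering as positions: [6, 5, 1, 2, 7, 3, 4]
Discordant pairs = inversions in this position sequence.
6: 5, 1, 2, 3, 4 → 5
5: 1, 2, 3, 4 → 4
1: 0
2: 0
7: 3, 4 → 2
3: 0
4: 0
Total: 5 + 4 + 0 + 0 + 2 + 0 + 0 = 11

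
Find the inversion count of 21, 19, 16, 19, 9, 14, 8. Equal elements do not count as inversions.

18

Sweep left to right; for each value list the smaller values that follow it:
21: 6
19: 4
16: 3
19: 3
9: 1
14: 1
8: 0
Sum: 6 + 4 + 3 + 3 + 1 + 1 + 0 = 18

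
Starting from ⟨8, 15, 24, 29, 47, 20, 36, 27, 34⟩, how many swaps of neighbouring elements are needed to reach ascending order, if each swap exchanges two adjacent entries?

Each adjacent swap fixes exactly one inversion, so the minimum swap count equals the number of inversions.
Count inversions — for each element, later elements that are smaller:
8: none → 0
15: none → 0
24: 20 → 1
29: 20, 27 → 2
47: 20, 36, 27, 34 → 4
20: none → 0
36: 27, 34 → 2
27: none → 0
34: none → 0
Total inversions: 0 + 0 + 1 + 2 + 4 + 0 + 2 + 0 + 0 = 9

Adjacent swaps: 9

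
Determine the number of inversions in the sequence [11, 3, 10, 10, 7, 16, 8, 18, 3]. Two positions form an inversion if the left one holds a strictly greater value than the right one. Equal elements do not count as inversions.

Count, for each position, how many later elements it exceeds:
11 → 3, 10, 10, 7, 8, 3 → 6
3 → none → 0
10 → 7, 8, 3 → 3
10 → 7, 8, 3 → 3
7 → 3 → 1
16 → 8, 3 → 2
8 → 3 → 1
18 → 3 → 1
3 → none → 0
Sum: 6 + 0 + 3 + 3 + 1 + 2 + 1 + 1 + 0 = 17

17 out-of-order pairs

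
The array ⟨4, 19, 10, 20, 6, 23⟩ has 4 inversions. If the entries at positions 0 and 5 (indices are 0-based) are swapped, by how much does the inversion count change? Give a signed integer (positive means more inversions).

+9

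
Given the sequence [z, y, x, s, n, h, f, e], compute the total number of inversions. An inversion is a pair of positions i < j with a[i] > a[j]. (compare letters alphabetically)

Count, for each position, how many later elements it exceeds:
z: 7
y: 6
x: 5
s: 4
n: 3
h: 2
f: 1
e: 0
Sum: 7 + 6 + 5 + 4 + 3 + 2 + 1 + 0 = 28

28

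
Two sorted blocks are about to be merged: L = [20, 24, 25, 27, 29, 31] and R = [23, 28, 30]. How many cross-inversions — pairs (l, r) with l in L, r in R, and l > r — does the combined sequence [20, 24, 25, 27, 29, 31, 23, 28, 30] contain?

Cross-inversions: 8

Take each right-half value and tally the left-half values above it:
r = 23: 24, 25, 27, 29, 31 → 5
r = 28: 29, 31 → 2
r = 30: 31 → 1
Cross-inversions: 5 + 2 + 1 = 8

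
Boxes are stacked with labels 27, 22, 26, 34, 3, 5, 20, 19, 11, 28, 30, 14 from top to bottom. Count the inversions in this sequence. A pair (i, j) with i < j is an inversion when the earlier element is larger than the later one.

35 inversions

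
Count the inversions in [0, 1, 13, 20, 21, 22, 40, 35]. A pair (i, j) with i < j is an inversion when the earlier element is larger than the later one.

Sweep left to right; for each value list the smaller values that follow it:
0: 0
1: 0
13: 0
20: 0
21: 0
22: 0
40: 1
35: 0
Sum: 0 + 0 + 0 + 0 + 0 + 0 + 1 + 0 = 1

1 out-of-order pair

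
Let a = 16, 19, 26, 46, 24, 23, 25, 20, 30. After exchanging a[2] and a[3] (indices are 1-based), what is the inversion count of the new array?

Positions 2 and 3 hold 19 and 26; after swapping, the array is [16, 26, 19, 46, 24, 23, 25, 20, 30].
For each element, count later entries that are smaller:
16: 0
26: 5
19: 0
46: 5
24: 2
23: 1
25: 1
20: 0
30: 0
Sum: 0 + 5 + 0 + 5 + 2 + 1 + 1 + 0 + 0 = 14

14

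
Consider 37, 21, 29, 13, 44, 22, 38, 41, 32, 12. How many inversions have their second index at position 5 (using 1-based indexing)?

The element at index 5 is 44.
Elements before it: 37, 21, 29, 13
None of them are larger than 44.

0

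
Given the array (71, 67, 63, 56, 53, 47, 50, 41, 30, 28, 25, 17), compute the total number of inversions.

65 inversions

Count, for each position, how many later elements it exceeds:
71 → 67, 63, 56, 53, 47, 50, 41, 30, 28, 25, 17 → 11
67 → 63, 56, 53, 47, 50, 41, 30, 28, 25, 17 → 10
63 → 56, 53, 47, 50, 41, 30, 28, 25, 17 → 9
56 → 53, 47, 50, 41, 30, 28, 25, 17 → 8
53 → 47, 50, 41, 30, 28, 25, 17 → 7
47 → 41, 30, 28, 25, 17 → 5
50 → 41, 30, 28, 25, 17 → 5
41 → 30, 28, 25, 17 → 4
30 → 28, 25, 17 → 3
28 → 25, 17 → 2
25 → 17 → 1
17 → none → 0
Sum: 11 + 10 + 9 + 8 + 7 + 5 + 5 + 4 + 3 + 2 + 1 + 0 = 65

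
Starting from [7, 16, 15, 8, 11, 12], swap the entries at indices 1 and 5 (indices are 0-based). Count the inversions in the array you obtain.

4

Positions 1 and 5 hold 16 and 12; after swapping, the array is [7, 12, 15, 8, 11, 16].
Element-by-element contributions:
7: 0
12: 2
15: 2
8: 0
11: 0
16: 0
Sum: 0 + 2 + 2 + 0 + 0 + 0 = 4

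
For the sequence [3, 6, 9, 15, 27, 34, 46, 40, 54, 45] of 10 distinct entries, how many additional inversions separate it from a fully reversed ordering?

42

Maximum inversions for 10 distinct elements is C(10, 2) = 10·9/2 = 45.
Current inversions — for each element, count later smaller elements:
3: 0
6: 0
9: 0
15: 0
27: 0
34: 0
46: 2
40: 0
54: 1
45: 0
Current total: 0 + 0 + 0 + 0 + 0 + 0 + 2 + 0 + 1 + 0 = 3
Shortfall: 45 − 3 = 42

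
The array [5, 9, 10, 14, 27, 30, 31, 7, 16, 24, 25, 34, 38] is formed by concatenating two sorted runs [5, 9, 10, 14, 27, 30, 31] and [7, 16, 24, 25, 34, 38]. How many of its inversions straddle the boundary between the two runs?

Count, for every r in R, how many entries of L exceed r:
r = 7: 9, 10, 14, 27, 30, 31 → 6
r = 16: 27, 30, 31 → 3
r = 24: 27, 30, 31 → 3
r = 25: 27, 30, 31 → 3
r = 34: none → 0
r = 38: none → 0
Cross-inversions: 6 + 3 + 3 + 3 + 0 + 0 = 15

15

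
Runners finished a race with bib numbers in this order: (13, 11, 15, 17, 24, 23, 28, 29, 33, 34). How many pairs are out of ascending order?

2 inversions

Count, for each position, how many later elements it exceeds:
13 → 11 → 1
11 → none → 0
15 → none → 0
17 → none → 0
24 → 23 → 1
23 → none → 0
28 → none → 0
29 → none → 0
33 → none → 0
34 → none → 0
Sum: 1 + 0 + 0 + 0 + 1 + 0 + 0 + 0 + 0 + 0 = 2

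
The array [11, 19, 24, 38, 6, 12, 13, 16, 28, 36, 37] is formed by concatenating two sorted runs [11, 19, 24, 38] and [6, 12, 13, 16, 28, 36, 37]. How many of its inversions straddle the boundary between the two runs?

16

Count, for every r in R, how many entries of L exceed r:
r = 6: 11, 19, 24, 38 → 4
r = 12: 19, 24, 38 → 3
r = 13: 19, 24, 38 → 3
r = 16: 19, 24, 38 → 3
r = 28: 38 → 1
r = 36: 38 → 1
r = 37: 38 → 1
Cross-inversions: 4 + 3 + 3 + 3 + 1 + 1 + 1 = 16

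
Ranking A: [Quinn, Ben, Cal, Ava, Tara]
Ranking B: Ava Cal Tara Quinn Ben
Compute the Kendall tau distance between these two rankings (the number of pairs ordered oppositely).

7 discordant pairs

Assign each item its position (1..5) in the first ordering, then rewrite the second ordering as that position sequence:
positions: Quinn→1, Ben→2, Cal→3, Ava→4, Tara→5
second ordering as positions: [4, 3, 5, 1, 2]
Discordant pairs = inversions in this position sequence.
4: 3, 1, 2 → 3
3: 1, 2 → 2
5: 1, 2 → 2
1: 0
2: 0
Total: 3 + 2 + 2 + 0 + 0 = 7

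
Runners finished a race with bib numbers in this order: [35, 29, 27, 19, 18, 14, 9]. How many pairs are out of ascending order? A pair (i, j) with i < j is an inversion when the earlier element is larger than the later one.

Sweep left to right; for each value list the smaller values that follow it:
35: 6
29: 5
27: 4
19: 3
18: 2
14: 1
9: 0
Sum: 6 + 5 + 4 + 3 + 2 + 1 + 0 = 21

21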